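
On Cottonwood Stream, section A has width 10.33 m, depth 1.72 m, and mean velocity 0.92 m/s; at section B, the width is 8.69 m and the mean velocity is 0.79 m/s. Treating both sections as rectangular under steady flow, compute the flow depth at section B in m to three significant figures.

Q = A₁V₁ = (10.33×1.72) × 0.92 = 16.35 m³/s
d₂ = Q/(b₂ V₂) = 16.35/(8.69×0.79) = 2.381 m

2.38 m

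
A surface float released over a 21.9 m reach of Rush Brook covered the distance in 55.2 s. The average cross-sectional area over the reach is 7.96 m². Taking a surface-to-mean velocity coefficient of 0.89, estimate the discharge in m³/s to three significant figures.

2.81 m³/s

v_surface = L / t̄ = 21.9 / 55.2 = 0.3967 m/s
v_mean = 0.89 × 0.3967 = 0.3531 m/s
Q = A × v_mean = 7.96 × 0.3531 = 2.811 m³/s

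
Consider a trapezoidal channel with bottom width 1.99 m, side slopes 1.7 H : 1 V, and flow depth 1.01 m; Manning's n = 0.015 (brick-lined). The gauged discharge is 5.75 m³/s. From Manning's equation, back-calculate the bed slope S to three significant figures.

A = (b + z·y)·y = (1.99 + 1.7×1.01)×1.01 = 3.744 m²
P = b + 2y√(1+z²) = 1.99 + 2×1.01×√(1+1.7²) = 5.974 m
R = A/P = 3.744/5.974 = 0.6267 m
S = (Q·n / (1·A·R^(2/3)))² = (5.75×0.015 / (1×3.744×0.7323))² = 0.0009895

0.000989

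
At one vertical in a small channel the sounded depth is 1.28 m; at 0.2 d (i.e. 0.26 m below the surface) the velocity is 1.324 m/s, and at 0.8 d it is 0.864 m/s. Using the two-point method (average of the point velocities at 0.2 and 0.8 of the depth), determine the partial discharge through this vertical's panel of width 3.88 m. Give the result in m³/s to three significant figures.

5.43 m³/s

v̄ = (1.324 + 0.864) / 2 = 1.094 m/s
q = v̄ × d × w = 1.094 × 1.28 × 3.88 = 5.433 m³/s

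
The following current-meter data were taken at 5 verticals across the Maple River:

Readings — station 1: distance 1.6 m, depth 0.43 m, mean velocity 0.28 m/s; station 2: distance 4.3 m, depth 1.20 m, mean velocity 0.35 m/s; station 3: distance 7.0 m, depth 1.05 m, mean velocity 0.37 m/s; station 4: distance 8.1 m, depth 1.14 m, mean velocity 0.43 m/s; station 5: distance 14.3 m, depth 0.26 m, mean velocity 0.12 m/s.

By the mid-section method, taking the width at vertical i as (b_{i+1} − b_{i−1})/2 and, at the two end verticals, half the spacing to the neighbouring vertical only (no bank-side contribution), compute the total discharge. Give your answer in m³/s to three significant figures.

w_1 = (4.3 − 1.6)/2 = 1.35 m; q_1 = 0.28 × 0.43 × 1.35 = 0.1625 m³/s
w_2 = (7.0 − 1.6)/2 = 2.7 m; q_2 = 0.35 × 1.20 × 2.7 = 1.134 m³/s
w_3 = (8.1 − 4.3)/2 = 1.9 m; q_3 = 0.37 × 1.05 × 1.9 = 0.7382 m³/s
w_4 = (14.3 − 7.0)/2 = 3.65 m; q_4 = 0.43 × 1.14 × 3.65 = 1.789 m³/s
w_5 = (14.3 − 8.1)/2 = 3.1 m; q_5 = 0.12 × 0.26 × 3.1 = 0.09672 m³/s
Q = Σ qᵢ = 3.921 m³/s

3.92 m³/s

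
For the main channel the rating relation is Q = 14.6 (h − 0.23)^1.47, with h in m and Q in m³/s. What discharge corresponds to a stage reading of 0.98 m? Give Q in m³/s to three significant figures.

Q = 14.6 × (0.98 − 0.23)^1.47 = 14.6 × 0.75^1.47 = 9.565 m³/s

9.57 m³/s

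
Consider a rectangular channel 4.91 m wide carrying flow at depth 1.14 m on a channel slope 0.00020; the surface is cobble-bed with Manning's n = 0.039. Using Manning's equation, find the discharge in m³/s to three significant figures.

1.72 m³/s

A = b·y = 4.91 × 1.14 = 5.597 m²
P = b + 2y = 4.91 + 2×1.14 = 7.190 m
R = A/P = 5.597/7.190 = 0.7785 m
Q = (1/n)·A·R^(2/3)·S^(1/2) = (1/0.039) × 5.597 × 0.7785^(2/3) × 0.00020^(1/2) = 1.718 m³/s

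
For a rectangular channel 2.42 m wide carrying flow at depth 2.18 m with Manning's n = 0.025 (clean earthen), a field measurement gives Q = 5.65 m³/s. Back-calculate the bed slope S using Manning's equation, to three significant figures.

0.00100

A = b·y = 2.42 × 2.18 = 5.276 m²
P = b + 2y = 2.42 + 2×2.18 = 6.780 m
R = A/P = 5.276/6.780 = 0.7781 m
S = (Q·n / (1·A·R^(2/3)))² = (5.65×0.025 / (1×5.276×0.8460))² = 0.001002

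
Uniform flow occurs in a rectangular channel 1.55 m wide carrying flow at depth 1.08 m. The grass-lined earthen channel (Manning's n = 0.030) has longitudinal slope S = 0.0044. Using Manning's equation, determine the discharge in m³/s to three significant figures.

2.18 m³/s

A = b·y = 1.55 × 1.08 = 1.674 m²
P = b + 2y = 1.55 + 2×1.08 = 3.710 m
R = A/P = 1.674/3.710 = 0.4512 m
Q = (1/n)·A·R^(2/3)·S^(1/2) = (1/0.030) × 1.674 × 0.4512^(2/3) × 0.0044^(1/2) = 2.177 m³/s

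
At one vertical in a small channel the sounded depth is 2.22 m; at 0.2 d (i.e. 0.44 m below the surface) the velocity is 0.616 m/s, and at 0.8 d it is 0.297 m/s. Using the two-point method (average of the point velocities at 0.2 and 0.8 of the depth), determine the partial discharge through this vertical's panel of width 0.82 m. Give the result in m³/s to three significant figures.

v̄ = (0.616 + 0.297) / 2 = 0.4565 m/s
q = v̄ × d × w = 0.4565 × 2.22 × 0.82 = 0.8310 m³/s

0.831 m³/s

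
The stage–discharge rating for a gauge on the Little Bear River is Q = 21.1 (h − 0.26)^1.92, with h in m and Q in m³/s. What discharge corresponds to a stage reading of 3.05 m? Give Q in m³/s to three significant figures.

Q = 21.1 × (3.05 − 0.26)^1.92 = 21.1 × 2.79^1.92 = 151.3 m³/s

151 m³/s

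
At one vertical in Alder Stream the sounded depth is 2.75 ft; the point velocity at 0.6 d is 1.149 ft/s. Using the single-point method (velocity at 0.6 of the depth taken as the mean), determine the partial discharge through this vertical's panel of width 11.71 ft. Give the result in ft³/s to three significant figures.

v̄ = v₀.₆ = 1.149 ft/s
q = v̄ × d × w = 1.149 × 2.75 × 11.71 = 37.00 ft³/s

37.0 ft³/s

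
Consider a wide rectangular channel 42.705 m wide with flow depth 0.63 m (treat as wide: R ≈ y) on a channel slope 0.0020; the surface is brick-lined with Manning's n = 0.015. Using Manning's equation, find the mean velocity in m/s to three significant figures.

2.19 m/s

A = b·y = 42.705 × 0.63 = 26.90 m²
Wide channel: R ≈ y = 0.63 m
Q = (1/n)·A·R^(2/3)·S^(1/2) = (1/0.015) × 26.90 × 0.6300^(2/3) × 0.0020^(1/2) = 58.95 m³/s
V = Q/A = 58.95/26.90 = 2.191 m/s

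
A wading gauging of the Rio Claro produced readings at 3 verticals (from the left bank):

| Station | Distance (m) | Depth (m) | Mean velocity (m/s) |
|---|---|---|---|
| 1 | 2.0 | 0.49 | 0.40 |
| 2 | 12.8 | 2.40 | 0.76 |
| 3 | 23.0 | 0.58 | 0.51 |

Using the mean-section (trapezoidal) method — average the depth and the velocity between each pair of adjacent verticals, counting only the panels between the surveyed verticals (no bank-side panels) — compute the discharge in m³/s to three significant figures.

18.7 m³/s

Panel 1-2: Δb = 10.8 m, d̄ = (0.49+2.40)/2 = 1.445, v̄ = (0.40+0.76)/2 = 0.58 → q = 10.8×1.445×0.58 = 9.051 m³/s
Panel 2-3: Δb = 10.2 m, d̄ = (2.40+0.58)/2 = 1.49, v̄ = (0.76+0.51)/2 = 0.635 → q = 10.2×1.49×0.635 = 9.651 m³/s
Q = Σ q = 18.70 m³/s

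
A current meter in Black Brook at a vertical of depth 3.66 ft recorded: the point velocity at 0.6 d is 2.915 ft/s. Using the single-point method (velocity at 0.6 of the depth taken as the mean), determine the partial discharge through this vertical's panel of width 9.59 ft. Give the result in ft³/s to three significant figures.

102 ft³/s

v̄ = v₀.₆ = 2.915 ft/s
q = v̄ × d × w = 2.915 × 3.66 × 9.59 = 102.3 ft³/s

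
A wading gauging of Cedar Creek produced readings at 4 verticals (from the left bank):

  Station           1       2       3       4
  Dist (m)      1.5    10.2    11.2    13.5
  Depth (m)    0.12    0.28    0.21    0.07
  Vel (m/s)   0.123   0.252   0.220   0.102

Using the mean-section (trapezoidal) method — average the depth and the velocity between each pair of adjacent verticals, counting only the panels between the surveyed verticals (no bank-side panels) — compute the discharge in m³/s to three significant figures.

0.436 m³/s

Panel 1-2: Δb = 8.7 m, d̄ = (0.12+0.28)/2 = 0.2, v̄ = (0.123+0.252)/2 = 0.1875 → q = 8.7×0.2×0.1875 = 0.3263 m³/s
Panel 2-3: Δb = 1 m, d̄ = (0.28+0.21)/2 = 0.245, v̄ = (0.252+0.220)/2 = 0.236 → q = 1×0.245×0.236 = 0.05782 m³/s
Panel 3-4: Δb = 2.3 m, d̄ = (0.21+0.07)/2 = 0.14, v̄ = (0.220+0.102)/2 = 0.161 → q = 2.3×0.14×0.161 = 0.05184 m³/s
Q = Σ q = 0.4359 m³/s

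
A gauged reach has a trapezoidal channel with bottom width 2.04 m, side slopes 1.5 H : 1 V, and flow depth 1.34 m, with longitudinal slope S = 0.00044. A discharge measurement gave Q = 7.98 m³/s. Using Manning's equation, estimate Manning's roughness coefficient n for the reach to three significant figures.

A = (b + z·y)·y = (2.04 + 1.5×1.34)×1.34 = 5.427 m²
P = b + 2y√(1+z²) = 2.04 + 2×1.34×√(1+1.5²) = 6.871 m
R = A/P = 5.427/6.871 = 0.7898 m
n = (1/Q)·A·R^(2/3)·S^(1/2) = (1/7.98) × 5.427 × 0.8544 × 0.02098 = 0.01219

0.0122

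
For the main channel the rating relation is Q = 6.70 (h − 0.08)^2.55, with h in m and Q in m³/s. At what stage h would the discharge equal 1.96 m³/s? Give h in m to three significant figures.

h − h₀ = (Q/C)^(1/b) = (1.96/6.70)^(1/2.55) = 0.6175 m
h = 0.08 + 0.6175 = 0.6975 m

0.698 m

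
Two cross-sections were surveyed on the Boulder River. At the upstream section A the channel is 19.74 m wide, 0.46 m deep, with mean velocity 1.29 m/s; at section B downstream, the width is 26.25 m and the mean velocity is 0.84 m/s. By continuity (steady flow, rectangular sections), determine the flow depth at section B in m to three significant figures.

Q = A₁V₁ = (19.74×0.46) × 1.29 = 11.71 m³/s
d₂ = Q/(b₂ V₂) = 11.71/(26.25×0.84) = 0.5312 m

0.531 m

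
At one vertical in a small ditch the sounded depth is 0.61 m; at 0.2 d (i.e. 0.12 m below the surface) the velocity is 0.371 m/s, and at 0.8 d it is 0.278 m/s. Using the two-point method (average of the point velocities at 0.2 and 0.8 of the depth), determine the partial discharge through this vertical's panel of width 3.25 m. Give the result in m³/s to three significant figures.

v̄ = (0.371 + 0.278) / 2 = 0.3245 m/s
q = v̄ × d × w = 0.3245 × 0.61 × 3.25 = 0.6433 m³/s

0.643 m³/s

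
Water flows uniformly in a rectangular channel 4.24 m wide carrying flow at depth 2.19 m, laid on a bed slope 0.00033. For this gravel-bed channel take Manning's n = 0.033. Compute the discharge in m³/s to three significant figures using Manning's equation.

A = b·y = 4.24 × 2.19 = 9.286 m²
P = b + 2y = 4.24 + 2×2.19 = 8.620 m
R = A/P = 9.286/8.620 = 1.077 m
Q = (1/n)·A·R^(2/3)·S^(1/2) = (1/0.033) × 9.286 × 1.077^(2/3) × 0.00033^(1/2) = 5.371 m³/s

5.37 m³/s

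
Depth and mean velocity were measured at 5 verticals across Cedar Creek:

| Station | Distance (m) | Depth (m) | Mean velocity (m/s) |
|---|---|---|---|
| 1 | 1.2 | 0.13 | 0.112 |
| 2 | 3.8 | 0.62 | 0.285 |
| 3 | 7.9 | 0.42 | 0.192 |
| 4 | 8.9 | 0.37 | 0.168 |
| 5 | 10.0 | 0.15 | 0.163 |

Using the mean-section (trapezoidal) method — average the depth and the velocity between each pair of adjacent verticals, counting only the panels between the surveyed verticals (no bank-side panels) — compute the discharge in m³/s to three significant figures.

Panel 1-2: Δb = 2.6 m, d̄ = (0.13+0.62)/2 = 0.375, v̄ = (0.112+0.285)/2 = 0.1985 → q = 2.6×0.375×0.1985 = 0.1935 m³/s
Panel 2-3: Δb = 4.1 m, d̄ = (0.62+0.42)/2 = 0.52, v̄ = (0.285+0.192)/2 = 0.2385 → q = 4.1×0.52×0.2385 = 0.5085 m³/s
Panel 3-4: Δb = 1 m, d̄ = (0.42+0.37)/2 = 0.395, v̄ = (0.192+0.168)/2 = 0.18 → q = 1×0.395×0.18 = 0.07110 m³/s
Panel 4-5: Δb = 1.1 m, d̄ = (0.37+0.15)/2 = 0.26, v̄ = (0.168+0.163)/2 = 0.1655 → q = 1.1×0.26×0.1655 = 0.04733 m³/s
Q = Σ q = 0.8205 m³/s

0.820 m³/s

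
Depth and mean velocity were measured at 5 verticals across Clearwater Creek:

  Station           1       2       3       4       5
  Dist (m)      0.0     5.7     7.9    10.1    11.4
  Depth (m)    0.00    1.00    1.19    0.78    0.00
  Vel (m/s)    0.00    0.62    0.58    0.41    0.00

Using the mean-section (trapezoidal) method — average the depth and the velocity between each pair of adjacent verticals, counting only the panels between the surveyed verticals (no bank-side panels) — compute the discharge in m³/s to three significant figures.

Panel 1-2: Δb = 5.7 m, d̄ = (0.00+1.00)/2 = 0.5, v̄ = (0.00+0.62)/2 = 0.31 → q = 5.7×0.5×0.31 = 0.8835 m³/s
Panel 2-3: Δb = 2.2 m, d̄ = (1.00+1.19)/2 = 1.095, v̄ = (0.62+0.58)/2 = 0.6 → q = 2.2×1.095×0.6 = 1.445 m³/s
Panel 3-4: Δb = 2.2 m, d̄ = (1.19+0.78)/2 = 0.985, v̄ = (0.58+0.41)/2 = 0.495 → q = 2.2×0.985×0.495 = 1.073 m³/s
Panel 4-5: Δb = 1.3 m, d̄ = (0.78+0.00)/2 = 0.39, v̄ = (0.41+0.00)/2 = 0.205 → q = 1.3×0.39×0.205 = 0.1039 m³/s
Q = Σ q = 3.506 m³/s

3.51 m³/s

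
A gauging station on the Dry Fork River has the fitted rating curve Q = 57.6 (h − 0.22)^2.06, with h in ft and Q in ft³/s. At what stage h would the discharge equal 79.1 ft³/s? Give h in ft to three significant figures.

1.39 ft

h − h₀ = (Q/C)^(1/b) = (79.1/57.6)^(1/2.06) = 1.166 ft
h = 0.22 + 1.166 = 1.386 ft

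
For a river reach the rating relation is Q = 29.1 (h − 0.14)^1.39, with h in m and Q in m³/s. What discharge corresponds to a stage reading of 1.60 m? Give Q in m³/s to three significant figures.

49.2 m³/s

Q = 29.1 × (1.60 − 0.14)^1.39 = 29.1 × 1.46^1.39 = 49.24 m³/s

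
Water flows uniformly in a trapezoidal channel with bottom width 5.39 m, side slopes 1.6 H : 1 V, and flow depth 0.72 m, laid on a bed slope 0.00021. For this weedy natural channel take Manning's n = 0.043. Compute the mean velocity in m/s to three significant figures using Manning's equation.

0.235 m/s

A = (b + z·y)·y = (5.39 + 1.6×0.72)×0.72 = 4.710 m²
P = b + 2y√(1+z²) = 5.39 + 2×0.72×√(1+1.6²) = 8.107 m
R = A/P = 4.710/8.107 = 0.5810 m
Q = (1/n)·A·R^(2/3)·S^(1/2) = (1/0.043) × 4.710 × 0.5810^(2/3) × 0.00021^(1/2) = 1.105 m³/s
V = Q/A = 1.105/4.710 = 0.2347 m/s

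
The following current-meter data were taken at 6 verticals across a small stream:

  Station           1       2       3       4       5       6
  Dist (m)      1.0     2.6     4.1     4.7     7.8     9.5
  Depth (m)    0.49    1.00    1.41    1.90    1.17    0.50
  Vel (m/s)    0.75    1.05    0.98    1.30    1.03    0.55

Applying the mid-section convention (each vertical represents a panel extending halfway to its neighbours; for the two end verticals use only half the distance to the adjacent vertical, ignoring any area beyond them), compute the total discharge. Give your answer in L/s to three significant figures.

11100 L/s

w_1 = (2.6 − 1.0)/2 = 0.8 m; q_1 = 0.75 × 0.49 × 0.8 = 0.2940 m³/s
w_2 = (4.1 − 1.0)/2 = 1.55 m; q_2 = 1.05 × 1.00 × 1.55 = 1.628 m³/s
w_3 = (4.7 − 2.6)/2 = 1.05 m; q_3 = 0.98 × 1.41 × 1.05 = 1.451 m³/s
w_4 = (7.8 − 4.1)/2 = 1.85 m; q_4 = 1.30 × 1.90 × 1.85 = 4.570 m³/s
w_5 = (9.5 − 4.7)/2 = 2.4 m; q_5 = 1.03 × 1.17 × 2.4 = 2.892 m³/s
w_6 = (9.5 − 7.8)/2 = 0.85 m; q_6 = 0.55 × 0.50 × 0.85 = 0.2338 m³/s
Q = Σ qᵢ = 11.07 m³/s
= 11.07 × 1000 = 11070 L/s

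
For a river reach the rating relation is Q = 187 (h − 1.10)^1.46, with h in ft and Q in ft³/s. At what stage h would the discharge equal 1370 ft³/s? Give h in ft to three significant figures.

h − h₀ = (Q/C)^(1/b) = (1370/187)^(1/1.46) = 3.912 ft
h = 1.10 + 3.912 = 5.012 ft

5.01 ft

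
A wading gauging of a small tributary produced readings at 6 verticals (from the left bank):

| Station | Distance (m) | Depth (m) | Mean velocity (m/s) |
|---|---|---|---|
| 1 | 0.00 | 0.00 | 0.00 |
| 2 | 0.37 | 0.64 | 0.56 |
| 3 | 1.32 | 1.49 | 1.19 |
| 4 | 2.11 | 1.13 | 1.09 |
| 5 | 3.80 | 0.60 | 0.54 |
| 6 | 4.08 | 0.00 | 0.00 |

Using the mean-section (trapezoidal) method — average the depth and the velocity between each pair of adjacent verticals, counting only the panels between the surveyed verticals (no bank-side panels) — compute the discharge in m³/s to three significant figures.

3.31 m³/s

Panel 1-2: Δb = 0.37 m, d̄ = (0.00+0.64)/2 = 0.32, v̄ = (0.00+0.56)/2 = 0.28 → q = 0.37×0.32×0.28 = 0.03315 m³/s
Panel 2-3: Δb = 0.95 m, d̄ = (0.64+1.49)/2 = 1.065, v̄ = (0.56+1.19)/2 = 0.875 → q = 0.95×1.065×0.875 = 0.8853 m³/s
Panel 3-4: Δb = 0.79 m, d̄ = (1.49+1.13)/2 = 1.31, v̄ = (1.19+1.09)/2 = 1.14 → q = 0.79×1.31×1.14 = 1.180 m³/s
Panel 4-5: Δb = 1.69 m, d̄ = (1.13+0.60)/2 = 0.865, v̄ = (1.09+0.54)/2 = 0.815 → q = 1.69×0.865×0.815 = 1.191 m³/s
Panel 5-6: Δb = 0.28 m, d̄ = (0.60+0.00)/2 = 0.3, v̄ = (0.54+0.00)/2 = 0.27 → q = 0.28×0.3×0.27 = 0.02268 m³/s
Q = Σ q = 3.312 m³/s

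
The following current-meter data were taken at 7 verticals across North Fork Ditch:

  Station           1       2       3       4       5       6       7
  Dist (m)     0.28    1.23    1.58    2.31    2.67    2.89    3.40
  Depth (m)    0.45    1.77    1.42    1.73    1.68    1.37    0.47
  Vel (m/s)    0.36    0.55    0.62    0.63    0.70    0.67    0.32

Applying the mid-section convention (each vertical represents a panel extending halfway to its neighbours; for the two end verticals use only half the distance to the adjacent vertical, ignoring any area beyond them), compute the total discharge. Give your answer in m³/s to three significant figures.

2.49 m³/s

w_1 = (1.23 − 0.28)/2 = 0.475 m; q_1 = 0.36 × 0.45 × 0.475 = 0.07695 m³/s
w_2 = (1.58 − 0.28)/2 = 0.65 m; q_2 = 0.55 × 1.77 × 0.65 = 0.6328 m³/s
w_3 = (2.31 − 1.23)/2 = 0.54 m; q_3 = 0.62 × 1.42 × 0.54 = 0.4754 m³/s
w_4 = (2.67 − 1.58)/2 = 0.545 m; q_4 = 0.63 × 1.73 × 0.545 = 0.5940 m³/s
w_5 = (2.89 − 2.31)/2 = 0.29 m; q_5 = 0.70 × 1.68 × 0.29 = 0.3410 m³/s
w_6 = (3.40 − 2.67)/2 = 0.365 m; q_6 = 0.67 × 1.37 × 0.365 = 0.3350 m³/s
w_7 = (3.40 − 2.89)/2 = 0.255 m; q_7 = 0.32 × 0.47 × 0.255 = 0.03835 m³/s
Q = Σ qᵢ = 2.494 m³/s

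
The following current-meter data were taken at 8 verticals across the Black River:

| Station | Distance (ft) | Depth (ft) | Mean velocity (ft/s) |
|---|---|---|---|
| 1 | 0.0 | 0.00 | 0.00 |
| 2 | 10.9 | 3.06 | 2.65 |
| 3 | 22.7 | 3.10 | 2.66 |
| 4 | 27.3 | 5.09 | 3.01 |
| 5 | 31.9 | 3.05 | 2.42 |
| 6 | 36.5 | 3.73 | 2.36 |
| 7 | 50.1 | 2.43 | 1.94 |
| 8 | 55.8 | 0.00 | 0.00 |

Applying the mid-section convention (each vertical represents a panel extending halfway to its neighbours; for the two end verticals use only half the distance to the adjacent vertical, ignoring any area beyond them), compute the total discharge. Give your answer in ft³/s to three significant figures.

w_2 = (22.7 − 0.0)/2 = 11.35 ft; q_2 = 2.65 × 3.06 × 11.35 = 92.04 ft³/s
w_3 = (27.3 − 10.9)/2 = 8.2 ft; q_3 = 2.66 × 3.10 × 8.2 = 67.62 ft³/s
w_4 = (31.9 − 22.7)/2 = 4.6 ft; q_4 = 3.01 × 5.09 × 4.6 = 70.48 ft³/s
w_5 = (36.5 − 27.3)/2 = 4.6 ft; q_5 = 2.42 × 3.05 × 4.6 = 33.95 ft³/s
w_6 = (50.1 − 31.9)/2 = 9.1 ft; q_6 = 2.36 × 3.73 × 9.1 = 80.11 ft³/s
w_7 = (55.8 − 36.5)/2 = 9.65 ft; q_7 = 1.94 × 2.43 × 9.65 = 45.49 ft³/s
Stations 1, 8 contribute zero (depth or velocity is 0).
Q = Σ qᵢ = 389.7 ft³/s

390 ft³/s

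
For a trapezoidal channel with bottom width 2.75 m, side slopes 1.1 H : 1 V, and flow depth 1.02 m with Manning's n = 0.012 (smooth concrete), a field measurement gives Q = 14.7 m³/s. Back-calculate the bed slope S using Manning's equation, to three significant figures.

0.00332

A = (b + z·y)·y = (2.75 + 1.1×1.02)×1.02 = 3.949 m²
P = b + 2y√(1+z²) = 2.75 + 2×1.02×√(1+1.1²) = 5.783 m
R = A/P = 3.949/5.783 = 0.6830 m
S = (Q·n / (1·A·R^(2/3)))² = (14.7×0.012 / (1×3.949×0.7755))² = 0.003317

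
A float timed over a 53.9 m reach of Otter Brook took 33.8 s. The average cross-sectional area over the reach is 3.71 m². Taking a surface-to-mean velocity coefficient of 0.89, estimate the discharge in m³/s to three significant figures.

v_surface = L / t̄ = 53.9 / 33.8 = 1.595 m/s
v_mean = 0.89 × 1.595 = 1.419 m/s
Q = A × v_mean = 3.71 × 1.419 = 5.265 m³/s

5.27 m³/s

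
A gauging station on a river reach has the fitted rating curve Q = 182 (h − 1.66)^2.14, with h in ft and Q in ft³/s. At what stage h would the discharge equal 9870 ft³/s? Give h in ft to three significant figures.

8.12 ft

h − h₀ = (Q/C)^(1/b) = (9870/182)^(1/2.14) = 6.462 ft
h = 1.66 + 6.462 = 8.122 ft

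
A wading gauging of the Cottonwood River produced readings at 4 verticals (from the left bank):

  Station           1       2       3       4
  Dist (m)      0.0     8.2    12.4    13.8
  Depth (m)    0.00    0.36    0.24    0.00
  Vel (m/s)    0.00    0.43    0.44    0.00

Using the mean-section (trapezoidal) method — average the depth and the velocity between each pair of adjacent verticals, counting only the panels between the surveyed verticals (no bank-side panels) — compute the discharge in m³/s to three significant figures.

Panel 1-2: Δb = 8.2 m, d̄ = (0.00+0.36)/2 = 0.18, v̄ = (0.00+0.43)/2 = 0.215 → q = 8.2×0.18×0.215 = 0.3173 m³/s
Panel 2-3: Δb = 4.2 m, d̄ = (0.36+0.24)/2 = 0.3, v̄ = (0.43+0.44)/2 = 0.435 → q = 4.2×0.3×0.435 = 0.5481 m³/s
Panel 3-4: Δb = 1.4 m, d̄ = (0.24+0.00)/2 = 0.12, v̄ = (0.44+0.00)/2 = 0.22 → q = 1.4×0.12×0.22 = 0.03696 m³/s
Q = Σ q = 0.9024 m³/s

0.902 m³/s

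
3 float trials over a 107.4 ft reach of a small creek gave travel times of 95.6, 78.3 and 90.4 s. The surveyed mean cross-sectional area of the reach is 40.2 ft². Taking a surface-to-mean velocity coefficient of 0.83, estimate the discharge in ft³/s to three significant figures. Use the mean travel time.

40.7 ft³/s

t̄ = (95.6 + 78.3 + 90.4) / 3 = 88.1 s
v_surface = L / t̄ = 107.4 / 88.1 = 1.219 ft/s
v_mean = 0.83 × 1.219 = 1.012 ft/s
Q = A × v_mean = 40.2 × 1.012 = 40.68 ft³/s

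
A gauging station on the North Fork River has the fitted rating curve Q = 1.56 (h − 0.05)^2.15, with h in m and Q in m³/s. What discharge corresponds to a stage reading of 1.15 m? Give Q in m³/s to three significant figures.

1.91 m³/s

Q = 1.56 × (1.15 − 0.05)^2.15 = 1.56 × 1.1^2.15 = 1.915 m³/s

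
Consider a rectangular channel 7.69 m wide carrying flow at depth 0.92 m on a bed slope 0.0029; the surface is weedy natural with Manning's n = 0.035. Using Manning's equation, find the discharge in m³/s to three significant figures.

8.92 m³/s

A = b·y = 7.69 × 0.92 = 7.075 m²
P = b + 2y = 7.69 + 2×0.92 = 9.530 m
R = A/P = 7.075/9.530 = 0.7424 m
Q = (1/n)·A·R^(2/3)·S^(1/2) = (1/0.035) × 7.075 × 0.7424^(2/3) × 0.0029^(1/2) = 8.925 m³/s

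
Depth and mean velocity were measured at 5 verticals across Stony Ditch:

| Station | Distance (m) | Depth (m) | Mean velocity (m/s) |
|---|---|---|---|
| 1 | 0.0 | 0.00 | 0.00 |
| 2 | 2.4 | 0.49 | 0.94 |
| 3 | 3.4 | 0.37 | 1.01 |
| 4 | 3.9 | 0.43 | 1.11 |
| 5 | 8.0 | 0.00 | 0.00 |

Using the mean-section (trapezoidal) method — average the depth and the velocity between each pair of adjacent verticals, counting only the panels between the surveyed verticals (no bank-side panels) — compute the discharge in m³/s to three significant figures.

Panel 1-2: Δb = 2.4 m, d̄ = (0.00+0.49)/2 = 0.245, v̄ = (0.00+0.94)/2 = 0.47 → q = 2.4×0.245×0.47 = 0.2764 m³/s
Panel 2-3: Δb = 1 m, d̄ = (0.49+0.37)/2 = 0.43, v̄ = (0.94+1.01)/2 = 0.975 → q = 1×0.43×0.975 = 0.4193 m³/s
Panel 3-4: Δb = 0.5 m, d̄ = (0.37+0.43)/2 = 0.4, v̄ = (1.01+1.11)/2 = 1.06 → q = 0.5×0.4×1.06 = 0.2120 m³/s
Panel 4-5: Δb = 4.1 m, d̄ = (0.43+0.00)/2 = 0.215, v̄ = (1.11+0.00)/2 = 0.555 → q = 4.1×0.215×0.555 = 0.4892 m³/s
Q = Σ q = 1.397 m³/s

1.40 m³/s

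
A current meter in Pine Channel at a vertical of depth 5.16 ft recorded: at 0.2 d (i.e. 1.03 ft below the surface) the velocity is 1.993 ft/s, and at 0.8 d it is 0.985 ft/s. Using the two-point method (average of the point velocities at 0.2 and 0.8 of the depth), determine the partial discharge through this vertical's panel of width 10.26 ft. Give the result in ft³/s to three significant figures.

78.8 ft³/s

v̄ = (1.993 + 0.985) / 2 = 1.489 ft/s
q = v̄ × d × w = 1.489 × 5.16 × 10.26 = 78.83 ft³/s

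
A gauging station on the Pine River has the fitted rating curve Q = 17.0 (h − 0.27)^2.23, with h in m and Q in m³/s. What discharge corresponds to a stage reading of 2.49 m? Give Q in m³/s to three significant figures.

101 m³/s

Q = 17.0 × (2.49 − 0.27)^2.23 = 17.0 × 2.22^2.23 = 100.7 m³/s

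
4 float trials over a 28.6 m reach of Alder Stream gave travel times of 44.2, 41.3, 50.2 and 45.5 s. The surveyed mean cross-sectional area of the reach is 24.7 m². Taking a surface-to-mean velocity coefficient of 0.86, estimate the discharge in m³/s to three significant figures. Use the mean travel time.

13.4 m³/s

t̄ = (44.2 + 41.3 + 50.2 + 45.5) / 4 = 45.3 s
v_surface = L / t̄ = 28.6 / 45.3 = 0.6313 m/s
v_mean = 0.86 × 0.6313 = 0.5430 m/s
Q = A × v_mean = 24.7 × 0.5430 = 13.41 m³/s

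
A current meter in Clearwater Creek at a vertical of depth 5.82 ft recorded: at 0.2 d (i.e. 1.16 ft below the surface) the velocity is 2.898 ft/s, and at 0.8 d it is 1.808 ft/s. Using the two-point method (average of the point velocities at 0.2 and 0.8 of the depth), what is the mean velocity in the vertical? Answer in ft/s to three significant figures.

2.35 ft/s

v̄ = (2.898 + 1.808) / 2 = 2.353 ft/s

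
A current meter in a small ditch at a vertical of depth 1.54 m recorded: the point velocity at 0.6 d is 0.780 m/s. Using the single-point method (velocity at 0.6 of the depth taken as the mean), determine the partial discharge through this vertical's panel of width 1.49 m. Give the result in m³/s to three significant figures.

1.79 m³/s

v̄ = v₀.₆ = 0.780 m/s
q = v̄ × d × w = 0.7800 × 1.54 × 1.49 = 1.790 m³/s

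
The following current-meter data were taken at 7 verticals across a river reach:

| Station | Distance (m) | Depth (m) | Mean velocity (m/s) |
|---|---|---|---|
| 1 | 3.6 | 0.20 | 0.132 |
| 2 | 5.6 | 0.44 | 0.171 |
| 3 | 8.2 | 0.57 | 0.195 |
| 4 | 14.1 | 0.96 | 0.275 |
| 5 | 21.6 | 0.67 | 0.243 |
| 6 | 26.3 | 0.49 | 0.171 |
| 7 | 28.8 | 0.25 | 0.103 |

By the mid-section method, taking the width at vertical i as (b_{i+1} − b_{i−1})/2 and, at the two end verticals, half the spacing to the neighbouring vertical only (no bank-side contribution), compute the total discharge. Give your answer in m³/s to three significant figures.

w_1 = (5.6 − 3.6)/2 = 1 m; q_1 = 0.132 × 0.20 × 1 = 0.02640 m³/s
w_2 = (8.2 − 3.6)/2 = 2.3 m; q_2 = 0.171 × 0.44 × 2.3 = 0.1731 m³/s
w_3 = (14.1 − 5.6)/2 = 4.25 m; q_3 = 0.195 × 0.57 × 4.25 = 0.4724 m³/s
w_4 = (21.6 − 8.2)/2 = 6.7 m; q_4 = 0.275 × 0.96 × 6.7 = 1.769 m³/s
w_5 = (26.3 − 14.1)/2 = 6.1 m; q_5 = 0.243 × 0.67 × 6.1 = 0.9931 m³/s
w_6 = (28.8 − 21.6)/2 = 3.6 m; q_6 = 0.171 × 0.49 × 3.6 = 0.3016 m³/s
w_7 = (28.8 − 26.3)/2 = 1.25 m; q_7 = 0.103 × 0.25 × 1.25 = 0.03219 m³/s
Q = Σ qᵢ = 3.768 m³/s

3.77 m³/s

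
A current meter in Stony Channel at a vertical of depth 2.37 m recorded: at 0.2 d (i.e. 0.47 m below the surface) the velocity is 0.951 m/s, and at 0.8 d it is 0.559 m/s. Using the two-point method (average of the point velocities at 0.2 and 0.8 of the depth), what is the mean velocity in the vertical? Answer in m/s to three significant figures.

v̄ = (0.951 + 0.559) / 2 = 0.7550 m/s

0.755 m/s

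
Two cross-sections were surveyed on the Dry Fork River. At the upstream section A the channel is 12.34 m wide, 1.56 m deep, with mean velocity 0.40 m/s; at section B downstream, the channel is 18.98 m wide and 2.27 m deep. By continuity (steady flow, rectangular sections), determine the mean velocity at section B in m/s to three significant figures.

0.179 m/s

Q = A₁V₁ = (12.34×1.56) × 0.40 = 7.700 m³/s
A₂ = 18.98 × 2.27 = 43.08 m²
V₂ = Q/A₂ = 7.700/43.08 = 0.1787 m/s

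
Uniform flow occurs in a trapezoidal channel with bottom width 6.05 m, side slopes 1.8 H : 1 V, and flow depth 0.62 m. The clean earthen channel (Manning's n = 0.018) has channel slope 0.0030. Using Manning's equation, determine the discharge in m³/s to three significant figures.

8.70 m³/s

A = (b + z·y)·y = (6.05 + 1.8×0.62)×0.62 = 4.443 m²
P = b + 2y√(1+z²) = 6.05 + 2×0.62×√(1+1.8²) = 8.603 m
R = A/P = 4.443/8.603 = 0.5164 m
Q = (1/n)·A·R^(2/3)·S^(1/2) = (1/0.018) × 4.443 × 0.5164^(2/3) × 0.0030^(1/2) = 8.702 m³/s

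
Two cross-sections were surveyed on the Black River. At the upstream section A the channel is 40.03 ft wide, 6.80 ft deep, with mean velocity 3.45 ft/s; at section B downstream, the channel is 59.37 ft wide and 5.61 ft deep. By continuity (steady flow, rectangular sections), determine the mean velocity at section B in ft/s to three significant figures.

2.82 ft/s

Q = A₁V₁ = (40.03×6.80) × 3.45 = 939.1 ft³/s
A₂ = 59.37 × 5.61 = 333.1 ft²
V₂ = Q/A₂ = 939.1/333.1 = 2.820 ft/s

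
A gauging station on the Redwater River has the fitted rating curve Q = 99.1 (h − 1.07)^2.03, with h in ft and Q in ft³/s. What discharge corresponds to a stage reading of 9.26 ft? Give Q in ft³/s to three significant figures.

7080 ft³/s

Q = 99.1 × (9.26 − 1.07)^2.03 = 99.1 × 8.19^2.03 = 7080 ft³/s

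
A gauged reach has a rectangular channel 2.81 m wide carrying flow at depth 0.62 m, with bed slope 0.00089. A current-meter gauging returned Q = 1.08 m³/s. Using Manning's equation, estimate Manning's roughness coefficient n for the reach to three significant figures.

0.0274

A = b·y = 2.81 × 0.62 = 1.742 m²
P = b + 2y = 2.81 + 2×0.62 = 4.050 m
R = A/P = 1.742/4.050 = 0.4302 m
n = (1/Q)·A·R^(2/3)·S^(1/2) = (1/1.08) × 1.742 × 0.5699 × 0.02983 = 0.02742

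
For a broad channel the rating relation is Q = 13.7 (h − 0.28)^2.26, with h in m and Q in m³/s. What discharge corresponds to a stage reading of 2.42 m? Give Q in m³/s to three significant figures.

Q = 13.7 × (2.42 − 0.28)^2.26 = 13.7 × 2.14^2.26 = 76.46 m³/s

76.5 m³/s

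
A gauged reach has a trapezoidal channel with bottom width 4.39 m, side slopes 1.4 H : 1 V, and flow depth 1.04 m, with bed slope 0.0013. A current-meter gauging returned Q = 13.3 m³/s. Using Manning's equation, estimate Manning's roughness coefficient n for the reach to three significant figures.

0.0138

A = (b + z·y)·y = (4.39 + 1.4×1.04)×1.04 = 6.080 m²
P = b + 2y√(1+z²) = 4.39 + 2×1.04×√(1+1.4²) = 7.969 m
R = A/P = 6.080/7.969 = 0.7630 m
n = (1/Q)·A·R^(2/3)·S^(1/2) = (1/13.3) × 6.080 × 0.8350 × 0.03606 = 0.01376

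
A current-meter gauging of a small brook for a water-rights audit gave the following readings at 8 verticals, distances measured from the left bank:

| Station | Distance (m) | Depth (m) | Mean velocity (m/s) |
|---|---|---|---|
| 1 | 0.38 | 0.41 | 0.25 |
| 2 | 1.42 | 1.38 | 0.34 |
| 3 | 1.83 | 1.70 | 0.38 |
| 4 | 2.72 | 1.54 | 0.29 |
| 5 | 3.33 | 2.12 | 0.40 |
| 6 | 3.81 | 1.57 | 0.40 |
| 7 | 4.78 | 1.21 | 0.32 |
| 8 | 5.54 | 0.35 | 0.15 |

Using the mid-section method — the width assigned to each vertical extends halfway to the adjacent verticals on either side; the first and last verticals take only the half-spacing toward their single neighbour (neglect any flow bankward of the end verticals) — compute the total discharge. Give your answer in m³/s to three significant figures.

w_1 = (1.42 − 0.38)/2 = 0.52 m; q_1 = 0.25 × 0.41 × 0.52 = 0.05330 m³/s
w_2 = (1.83 − 0.38)/2 = 0.725 m; q_2 = 0.34 × 1.38 × 0.725 = 0.3402 m³/s
w_3 = (2.72 − 1.42)/2 = 0.65 m; q_3 = 0.38 × 1.70 × 0.65 = 0.4199 m³/s
w_4 = (3.33 − 1.83)/2 = 0.75 m; q_4 = 0.29 × 1.54 × 0.75 = 0.3350 m³/s
w_5 = (3.81 − 2.72)/2 = 0.545 m; q_5 = 0.40 × 2.12 × 0.545 = 0.4622 m³/s
w_6 = (4.78 − 3.33)/2 = 0.725 m; q_6 = 0.40 × 1.57 × 0.725 = 0.4553 m³/s
w_7 = (5.54 − 3.81)/2 = 0.865 m; q_7 = 0.32 × 1.21 × 0.865 = 0.3349 m³/s
w_8 = (5.54 − 4.78)/2 = 0.38 m; q_8 = 0.15 × 0.35 × 0.38 = 0.01995 m³/s
Q = Σ qᵢ = 2.421 m³/s

2.42 m³/s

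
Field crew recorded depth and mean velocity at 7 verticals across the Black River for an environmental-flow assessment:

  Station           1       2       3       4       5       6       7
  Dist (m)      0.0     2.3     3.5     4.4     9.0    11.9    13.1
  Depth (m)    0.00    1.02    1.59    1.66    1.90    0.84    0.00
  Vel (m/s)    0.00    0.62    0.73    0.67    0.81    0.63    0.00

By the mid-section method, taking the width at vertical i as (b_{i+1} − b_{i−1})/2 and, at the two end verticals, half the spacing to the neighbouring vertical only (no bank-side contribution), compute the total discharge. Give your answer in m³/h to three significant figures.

w_2 = (3.5 − 0.0)/2 = 1.75 m; q_2 = 0.62 × 1.02 × 1.75 = 1.107 m³/s
w_3 = (4.4 − 2.3)/2 = 1.05 m; q_3 = 0.73 × 1.59 × 1.05 = 1.219 m³/s
w_4 = (9.0 − 3.5)/2 = 2.75 m; q_4 = 0.67 × 1.66 × 2.75 = 3.059 m³/s
w_5 = (11.9 − 4.4)/2 = 3.75 m; q_5 = 0.81 × 1.90 × 3.75 = 5.771 m³/s
w_6 = (13.1 − 9.0)/2 = 2.05 m; q_6 = 0.63 × 0.84 × 2.05 = 1.085 m³/s
Stations 1, 7 contribute zero (depth or velocity is 0).
Q = Σ qᵢ = 12.24 m³/s
= 12.24 × 3600 = 44060 m³/h

44100 m³/h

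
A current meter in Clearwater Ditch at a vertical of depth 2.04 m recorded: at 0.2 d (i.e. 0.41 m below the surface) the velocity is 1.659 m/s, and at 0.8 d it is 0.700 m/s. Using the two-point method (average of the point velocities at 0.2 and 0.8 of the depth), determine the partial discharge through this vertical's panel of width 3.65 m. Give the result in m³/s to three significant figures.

v̄ = (1.659 + 0.700) / 2 = 1.180 m/s
q = v̄ × d × w = 1.180 × 2.04 × 3.65 = 8.783 m³/s

8.78 m³/s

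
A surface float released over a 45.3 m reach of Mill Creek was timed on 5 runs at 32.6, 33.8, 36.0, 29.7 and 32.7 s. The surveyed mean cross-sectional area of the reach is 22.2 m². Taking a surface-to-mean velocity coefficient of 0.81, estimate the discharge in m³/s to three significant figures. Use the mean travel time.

24.7 m³/s

t̄ = (32.6 + 33.8 + 36.0 + 29.7 + 32.7) / 5 = 32.96 s
v_surface = L / t̄ = 45.3 / 32.96 = 1.374 m/s
v_mean = 0.81 × 1.374 = 1.113 m/s
Q = A × v_mean = 22.2 × 1.113 = 24.71 m³/s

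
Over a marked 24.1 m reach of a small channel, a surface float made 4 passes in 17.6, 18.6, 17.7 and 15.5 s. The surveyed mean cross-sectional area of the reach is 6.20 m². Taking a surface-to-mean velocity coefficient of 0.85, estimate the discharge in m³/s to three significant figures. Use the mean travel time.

7.32 m³/s

t̄ = (17.6 + 18.6 + 17.7 + 15.5) / 4 = 17.35 s
v_surface = L / t̄ = 24.1 / 17.35 = 1.389 m/s
v_mean = 0.85 × 1.389 = 1.181 m/s
Q = A × v_mean = 6.20 × 1.181 = 7.320 m³/s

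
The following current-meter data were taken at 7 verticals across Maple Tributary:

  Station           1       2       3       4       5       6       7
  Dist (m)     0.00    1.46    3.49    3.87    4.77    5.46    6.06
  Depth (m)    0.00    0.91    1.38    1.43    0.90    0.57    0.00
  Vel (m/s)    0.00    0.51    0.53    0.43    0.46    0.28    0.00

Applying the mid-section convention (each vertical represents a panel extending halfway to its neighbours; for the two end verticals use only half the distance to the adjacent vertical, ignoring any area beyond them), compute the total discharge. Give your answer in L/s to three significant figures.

w_2 = (3.49 − 0.00)/2 = 1.745 m; q_2 = 0.51 × 0.91 × 1.745 = 0.8099 m³/s
w_3 = (3.87 − 1.46)/2 = 1.205 m; q_3 = 0.53 × 1.38 × 1.205 = 0.8813 m³/s
w_4 = (4.77 − 3.49)/2 = 0.64 m; q_4 = 0.43 × 1.43 × 0.64 = 0.3935 m³/s
w_5 = (5.46 − 3.87)/2 = 0.795 m; q_5 = 0.46 × 0.90 × 0.795 = 0.3291 m³/s
w_6 = (6.06 − 4.77)/2 = 0.645 m; q_6 = 0.28 × 0.57 × 0.645 = 0.1029 m³/s
Stations 1, 7 contribute zero (depth or velocity is 0).
Q = Σ qᵢ = 2.517 m³/s
= 2.517 × 1000 = 2517 L/s

2520 L/s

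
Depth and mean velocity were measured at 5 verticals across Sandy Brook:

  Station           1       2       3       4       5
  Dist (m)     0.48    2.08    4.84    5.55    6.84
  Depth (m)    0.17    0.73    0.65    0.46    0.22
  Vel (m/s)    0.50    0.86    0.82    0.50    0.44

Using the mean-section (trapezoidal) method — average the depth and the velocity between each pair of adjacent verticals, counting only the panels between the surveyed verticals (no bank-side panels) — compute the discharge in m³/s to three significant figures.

2.56 m³/s

Panel 1-2: Δb = 1.6 m, d̄ = (0.17+0.73)/2 = 0.45, v̄ = (0.50+0.86)/2 = 0.68 → q = 1.6×0.45×0.68 = 0.4896 m³/s
Panel 2-3: Δb = 2.76 m, d̄ = (0.73+0.65)/2 = 0.69, v̄ = (0.86+0.82)/2 = 0.84 → q = 2.76×0.69×0.84 = 1.600 m³/s
Panel 3-4: Δb = 0.71 m, d̄ = (0.65+0.46)/2 = 0.555, v̄ = (0.82+0.50)/2 = 0.66 → q = 0.71×0.555×0.66 = 0.2601 m³/s
Panel 4-5: Δb = 1.29 m, d̄ = (0.46+0.22)/2 = 0.34, v̄ = (0.50+0.44)/2 = 0.47 → q = 1.29×0.34×0.47 = 0.2061 m³/s
Q = Σ q = 2.556 m³/s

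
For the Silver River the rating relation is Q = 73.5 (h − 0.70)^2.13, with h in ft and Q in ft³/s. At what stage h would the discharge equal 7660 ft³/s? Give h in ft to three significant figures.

h − h₀ = (Q/C)^(1/b) = (7660/73.5)^(1/2.13) = 8.859 ft
h = 0.70 + 8.859 = 9.559 ft

9.56 ft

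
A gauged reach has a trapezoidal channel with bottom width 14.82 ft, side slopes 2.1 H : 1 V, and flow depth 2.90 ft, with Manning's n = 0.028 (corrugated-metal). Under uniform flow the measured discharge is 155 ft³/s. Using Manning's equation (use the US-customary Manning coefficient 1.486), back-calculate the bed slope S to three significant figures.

0.000840

A = (b + z·y)·y = (14.82 + 2.1×2.90)×2.90 = 60.64 ft²
P = b + 2y√(1+z²) = 14.82 + 2×2.90×√(1+2.1²) = 28.31 ft
R = A/P = 60.64/28.31 = 2.142 ft
S = (Q·n / (1.486·A·R^(2/3)))² = (155×0.028 / (1.486×60.64×1.662))² = 0.0008402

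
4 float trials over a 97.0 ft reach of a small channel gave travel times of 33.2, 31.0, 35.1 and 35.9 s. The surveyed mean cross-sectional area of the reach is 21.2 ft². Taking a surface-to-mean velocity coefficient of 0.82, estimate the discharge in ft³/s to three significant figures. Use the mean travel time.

49.9 ft³/s

t̄ = (33.2 + 31.0 + 35.1 + 35.9) / 4 = 33.8 s
v_surface = L / t̄ = 97.0 / 33.8 = 2.870 ft/s
v_mean = 0.82 × 2.870 = 2.353 ft/s
Q = A × v_mean = 21.2 × 2.353 = 49.89 ft³/s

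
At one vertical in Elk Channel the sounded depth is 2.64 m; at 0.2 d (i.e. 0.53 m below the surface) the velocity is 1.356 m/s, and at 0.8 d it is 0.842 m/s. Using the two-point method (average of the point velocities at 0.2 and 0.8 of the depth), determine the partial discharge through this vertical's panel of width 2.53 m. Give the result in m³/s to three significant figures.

v̄ = (1.356 + 0.842) / 2 = 1.099 m/s
q = v̄ × d × w = 1.099 × 2.64 × 2.53 = 7.340 m³/s

7.34 m³/s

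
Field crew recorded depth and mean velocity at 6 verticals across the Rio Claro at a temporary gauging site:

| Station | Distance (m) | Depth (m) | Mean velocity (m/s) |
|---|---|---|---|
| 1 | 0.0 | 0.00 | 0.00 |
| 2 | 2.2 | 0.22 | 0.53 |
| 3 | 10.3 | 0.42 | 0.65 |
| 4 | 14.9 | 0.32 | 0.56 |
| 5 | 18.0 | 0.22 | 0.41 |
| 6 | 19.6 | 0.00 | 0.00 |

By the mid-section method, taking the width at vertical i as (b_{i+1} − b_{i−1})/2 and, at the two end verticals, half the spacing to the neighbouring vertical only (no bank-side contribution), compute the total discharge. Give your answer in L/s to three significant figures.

3240 L/s

w_2 = (10.3 − 0.0)/2 = 5.15 m; q_2 = 0.53 × 0.22 × 5.15 = 0.6005 m³/s
w_3 = (14.9 − 2.2)/2 = 6.35 m; q_3 = 0.65 × 0.42 × 6.35 = 1.734 m³/s
w_4 = (18.0 − 10.3)/2 = 3.85 m; q_4 = 0.56 × 0.32 × 3.85 = 0.6899 m³/s
w_5 = (19.6 − 14.9)/2 = 2.35 m; q_5 = 0.41 × 0.22 × 2.35 = 0.2120 m³/s
Stations 1, 6 contribute zero (depth or velocity is 0).
Q = Σ qᵢ = 3.236 m³/s
= 3.236 × 1000 = 3236 L/s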